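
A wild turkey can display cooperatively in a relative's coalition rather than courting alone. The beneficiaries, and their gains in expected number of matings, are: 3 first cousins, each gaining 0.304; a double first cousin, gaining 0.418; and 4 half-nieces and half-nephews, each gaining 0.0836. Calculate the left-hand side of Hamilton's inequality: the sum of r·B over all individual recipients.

0.2603

r to a first cousin = 0.125 (first cousins share one grandparent pair — two paths of length 4: r = 2·(1/2)^4 = 1/8).
r to a double first cousin = 1/4 (double first cousins share both grandparent pairs — four paths of length 4: r = 4·(1/2)^4 = 1/4).
r to a half-niece or half-nephew = 0.125 (half-aunt/uncle↔niece/nephew: one path of length 3: r = (1/2)^3 = 1/8).
Summing one r·B term per recipient: 3·0.125·0.304 + 1·0.25·0.418 + 4·0.125·0.0836 = 0.2603.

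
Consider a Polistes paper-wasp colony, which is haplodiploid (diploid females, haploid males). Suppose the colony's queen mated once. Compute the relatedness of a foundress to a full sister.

Haplodiploid full sisters inherit their father's entire haploid genome identically (contributing 1/2) and on average half of their mother's contribution (1/2 · 1/2 = 1/4); r = 1/2 + 1/4 = 3/4.

0.75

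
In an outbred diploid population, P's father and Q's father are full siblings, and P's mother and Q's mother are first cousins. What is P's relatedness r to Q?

Relatedness sums over independent paths through distinct common ancestors.
P and Q are related in two ways: first cousins through their fathers (r = 1/8) and second cousins through their mothers (r = 1/32).
r = 1/8 + 1/32 = 0.15625.

0.15625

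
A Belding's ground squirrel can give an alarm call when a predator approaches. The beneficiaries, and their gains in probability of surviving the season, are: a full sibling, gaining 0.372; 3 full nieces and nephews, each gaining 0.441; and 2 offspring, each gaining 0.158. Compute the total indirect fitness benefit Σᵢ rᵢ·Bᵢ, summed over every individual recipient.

r to a full sibling = 0.5 (full sibs share both parents — two paths of length 2: r = 2·(1/2)^2 = 1/2).
r to a full niece or nephew = 1/4 (full aunt/uncle↔niece/nephew: two paths of length 3 through the shared grandparent pair: r = 2·(1/2)^3 = 1/4).
r to an offspring = 1/2 (one parent–offspring link: r = (1/2)^1 = 1/2).
Summing one r·B term per recipient: 1·0.5·0.372 + 3·0.25·0.441 + 2·0.5·0.158 = 0.67475.

0.67475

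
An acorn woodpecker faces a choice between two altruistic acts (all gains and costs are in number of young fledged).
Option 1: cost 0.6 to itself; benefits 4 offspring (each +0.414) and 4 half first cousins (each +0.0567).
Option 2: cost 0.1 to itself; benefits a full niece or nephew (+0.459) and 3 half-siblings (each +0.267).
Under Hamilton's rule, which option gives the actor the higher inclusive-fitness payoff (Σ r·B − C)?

Option 1: r to an offspring = 0.5.
Option 1: r to a half first cousin = 0.0625.
Option 1: Σ r·B − C = (4·0.5·0.414 + 4·0.0625·0.0567) − 0.6 = 0.242175.
Option 2: r to a full niece or nephew = 0.25.
Option 2: r to a half-sibling = 0.25.
Option 2: Σ r·B − C = (1·0.25·0.459 + 3·0.25·0.267) − 0.1 = 0.215.
Option 1 has the higher net inclusive-fitness payoff.

Option 1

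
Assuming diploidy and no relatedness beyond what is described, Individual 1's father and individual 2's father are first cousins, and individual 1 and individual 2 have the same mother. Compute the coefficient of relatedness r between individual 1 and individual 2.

0.28125

Wright's path rule: contributions from independent ancestry routes add.
Individual 1 and individual 2 are related in two ways: second cousins through their fathers (r = 1/32) and half-sibs through their shared mother (r = 1/4).
r = 1/32 + 1/4 = 0.28125.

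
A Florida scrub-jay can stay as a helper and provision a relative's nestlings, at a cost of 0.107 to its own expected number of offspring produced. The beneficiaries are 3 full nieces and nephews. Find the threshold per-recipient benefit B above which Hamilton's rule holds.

0.1427

r to a full niece or nephew = 0.25 (full aunt/uncle↔niece/nephew: two paths of length 3 through the shared grandparent pair: r = 2·(1/2)^3 = 1/4).
Hamilton's rule with n recipients of equal r: n·r·B > C, so B > C/(n·r) = 0.107/(3·0.25) = 0.1427.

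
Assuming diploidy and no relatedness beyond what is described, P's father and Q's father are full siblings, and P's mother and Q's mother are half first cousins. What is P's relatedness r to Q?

With two independent routes of shared ancestry, r is the sum of the two contributions.
P and Q are related in two ways: first cousins through their fathers (r = 1/8) and half second cousins through their mothers (r = 1/64).
r = 1/8 + 1/64 = 0.140625.

0.140625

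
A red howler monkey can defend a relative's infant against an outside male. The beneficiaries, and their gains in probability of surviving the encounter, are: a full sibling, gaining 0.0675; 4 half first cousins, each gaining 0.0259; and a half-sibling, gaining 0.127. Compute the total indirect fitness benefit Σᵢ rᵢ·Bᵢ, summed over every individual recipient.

r to a full sibling = 1/2 (full sibs share both parents — two paths of length 2: r = 2·(1/2)^2 = 1/2).
r to a half first cousin = 0.0625 (half first cousins share one grandparent — one path of length 4: r = (1/2)^4 = 1/16).
r to a half-sibling = 0.25 (half-sibs share one parent — one path of length 2: r = (1/2)^2 = 1/4).
Summing one r·B term per recipient: 1·0.5·0.0675 + 4·0.0625·0.0259 + 1·0.25·0.127 = 0.071975.

0.071975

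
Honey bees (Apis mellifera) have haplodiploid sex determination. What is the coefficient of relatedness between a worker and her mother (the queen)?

One meiotic link between diploid queen and diploid daughter: r = 1/2.

0.5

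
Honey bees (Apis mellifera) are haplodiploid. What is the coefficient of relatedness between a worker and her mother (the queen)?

One meiotic link between diploid queen and diploid daughter: r = 1/2.

0.5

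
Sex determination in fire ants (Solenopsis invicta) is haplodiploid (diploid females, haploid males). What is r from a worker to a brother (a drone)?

Her haploid brother carries none of their father's genes and a random half of their mother's genome; that half matches the maternal half of her own genome with probability 1/2: r = 1/2 · 1/2 = 1/4.

0.25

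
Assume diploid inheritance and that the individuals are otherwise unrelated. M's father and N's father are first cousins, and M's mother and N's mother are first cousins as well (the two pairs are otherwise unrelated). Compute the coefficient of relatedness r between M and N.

Wright's path rule: contributions from independent ancestry routes add.
M and N are related in two ways: second cousins through their fathers (r = 1/32) and second cousins through their mothers (r = 1/32).
r = 1/32 + 1/32 = 0.0625.

0.0625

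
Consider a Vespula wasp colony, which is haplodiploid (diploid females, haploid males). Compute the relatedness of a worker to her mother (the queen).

One meiotic link between diploid queen and diploid daughter: r = 1/2.

0.5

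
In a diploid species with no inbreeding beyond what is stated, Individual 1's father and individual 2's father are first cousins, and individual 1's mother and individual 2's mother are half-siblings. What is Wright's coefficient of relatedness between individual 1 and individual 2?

With two independent routes of shared ancestry, r is the sum of the two contributions.
Individual 1 and individual 2 are related in two ways: second cousins through their fathers (r = 1/32) and half first cousins through their mothers (r = 1/16).
r = 1/32 + 1/16 = 0.09375.

0.09375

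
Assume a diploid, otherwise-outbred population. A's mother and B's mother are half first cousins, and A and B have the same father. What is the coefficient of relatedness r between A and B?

0.265625

Relatedness sums over independent paths through distinct common ancestors.
A and B are related in two ways: half second cousins through their mothers (r = 1/64) and half-sibs through their shared father (r = 1/4).
r = 1/64 + 1/4 = 0.265625.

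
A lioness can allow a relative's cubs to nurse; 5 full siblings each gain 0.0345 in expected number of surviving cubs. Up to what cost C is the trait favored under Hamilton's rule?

0.08625

r to a full sibling = 0.5 (full sibs share both parents — two paths of length 2: r = 2·(1/2)^2 = 1/2).
Hamilton's rule: n·r·B > C, so the trait is favored while C < n·r·B = 5·0.5·0.0345 = 0.08625.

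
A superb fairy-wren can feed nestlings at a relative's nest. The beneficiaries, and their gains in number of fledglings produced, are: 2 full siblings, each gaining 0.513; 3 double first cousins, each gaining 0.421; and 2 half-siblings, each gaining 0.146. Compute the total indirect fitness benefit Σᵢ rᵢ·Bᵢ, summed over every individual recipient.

0.90175

r to a full sibling = 0.5 (full sibs share both parents — two paths of length 2: r = 2·(1/2)^2 = 1/2).
r to a double first cousin = 0.25 (double first cousins share both grandparent pairs — four paths of length 4: r = 4·(1/2)^4 = 1/4).
r to a half-sibling = 0.25 (half-sibs share one parent — one path of length 2: r = (1/2)^2 = 1/4).
Summing one r·B term per recipient: 2·0.5·0.513 + 3·0.25·0.421 + 2·0.25·0.146 = 0.90175.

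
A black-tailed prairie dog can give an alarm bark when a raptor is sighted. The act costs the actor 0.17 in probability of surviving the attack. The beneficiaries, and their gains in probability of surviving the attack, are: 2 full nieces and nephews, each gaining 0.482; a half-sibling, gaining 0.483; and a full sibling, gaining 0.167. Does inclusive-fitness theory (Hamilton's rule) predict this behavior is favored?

Yes

Hamilton's rule: the trait is favored when the sum of r·B over every recipient exceeds the actor's cost C.
r to a full niece or nephew = 0.25 (full aunt/uncle↔niece/nephew: two paths of length 3 through the shared grandparent pair: r = 2·(1/2)^3 = 1/4).
r to a half-sibling = 1/4 (half-sibs share one parent — one path of length 2: r = (1/2)^2 = 1/4).
r to a full sibling = 1/2 (full sibs share both parents — two paths of length 2: r = 2·(1/2)^2 = 1/2).
Summing one r·B term per recipient: 2·0.25·0.482 + 1·0.25·0.483 + 1·0.5·0.167 = 0.44525.
0.44525 > 0.17: the indirect benefit exceeds the cost.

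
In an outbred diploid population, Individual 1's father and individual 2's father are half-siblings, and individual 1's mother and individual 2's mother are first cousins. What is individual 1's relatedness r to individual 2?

0.09375

Independent pedigree routes through distinct common ancestors add.
Individual 1 and individual 2 are related in two ways: half first cousins through their fathers (r = 1/16) and second cousins through their mothers (r = 1/32).
r = 1/16 + 1/32 = 0.09375.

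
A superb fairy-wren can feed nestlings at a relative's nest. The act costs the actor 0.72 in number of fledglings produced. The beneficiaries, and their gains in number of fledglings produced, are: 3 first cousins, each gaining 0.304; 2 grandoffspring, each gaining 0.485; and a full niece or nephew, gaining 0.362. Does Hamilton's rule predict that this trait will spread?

Hamilton's rule: the trait is favored when the sum of r·B over every recipient exceeds the actor's cost C.
r to a first cousin = 0.125 (first cousins share one grandparent pair — two paths of length 4: r = 2·(1/2)^4 = 1/8).
r to a grandoffspring = 0.25 (two parent–offspring links: r = (1/2)^2 = 1/4).
r to a full niece or nephew = 1/4 (full aunt/uncle↔niece/nephew: two paths of length 3 through the shared grandparent pair: r = 2·(1/2)^3 = 1/4).
Summing one r·B term per recipient: 3·0.125·0.304 + 2·0.25·0.485 + 1·0.25·0.362 = 0.447.
0.447 < 0.72: the indirect benefit is less than the cost.

No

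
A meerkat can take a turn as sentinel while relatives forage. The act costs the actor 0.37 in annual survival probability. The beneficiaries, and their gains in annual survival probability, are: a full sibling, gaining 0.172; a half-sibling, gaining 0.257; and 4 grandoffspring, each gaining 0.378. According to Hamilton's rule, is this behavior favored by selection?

Yes

Hamilton's rule: the trait is favored when the sum of r·B over every recipient exceeds the actor's cost C.
r to a full sibling = 1/2 (full sibs share both parents — two paths of length 2: r = 2·(1/2)^2 = 1/2).
r to a half-sibling = 0.25 (half-sibs share one parent — one path of length 2: r = (1/2)^2 = 1/4).
r to a grandoffspring = 1/4 (two parent–offspring links: r = (1/2)^2 = 1/4).
Summing one r·B term per recipient: 1·0.5·0.172 + 1·0.25·0.257 + 4·0.25·0.378 = 0.52825.
0.52825 > 0.37: the indirect benefit exceeds the cost.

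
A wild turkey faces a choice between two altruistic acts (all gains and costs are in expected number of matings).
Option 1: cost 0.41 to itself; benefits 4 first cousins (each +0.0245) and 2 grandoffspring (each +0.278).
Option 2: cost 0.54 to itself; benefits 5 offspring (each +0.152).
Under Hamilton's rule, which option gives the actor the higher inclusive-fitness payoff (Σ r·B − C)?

Option 2

Option 1: r to a first cousin = 0.125.
Option 1: r to a grandoffspring = 0.25.
Option 1: Σ r·B − C = (4·0.125·0.0245 + 2·0.25·0.278) − 0.41 = -0.25875.
Option 2: r to an offspring = 0.5.
Option 2: Σ r·B − C = (5·0.5·0.152) − 0.54 = -0.16.
Option 2 has the higher net inclusive-fitness payoff.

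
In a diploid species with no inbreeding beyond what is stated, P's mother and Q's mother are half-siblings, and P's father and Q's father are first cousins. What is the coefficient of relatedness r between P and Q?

0.09375

Relatedness sums over independent paths through distinct common ancestors.
P and Q are related in two ways: half first cousins through their mothers (r = 1/16) and second cousins through their fathers (r = 1/32).
r = 1/16 + 1/32 = 0.09375.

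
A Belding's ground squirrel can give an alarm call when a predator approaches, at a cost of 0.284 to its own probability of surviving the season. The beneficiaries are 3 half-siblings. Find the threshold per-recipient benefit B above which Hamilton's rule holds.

r to a half-sibling = 0.25 (half-sibs share one parent — one path of length 2: r = (1/2)^2 = 1/4).
Hamilton's rule with n recipients of equal r: n·r·B > C, so B > C/(n·r) = 0.284/(3·0.25) = 0.3787.

0.3787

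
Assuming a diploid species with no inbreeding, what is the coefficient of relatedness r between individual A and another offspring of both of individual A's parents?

0.5

Each parent–offspring link contributes a factor of 1/2, and independent paths through distinct common ancestors add.
Full sibs share both parents — two paths of length 2: r = 2·(1/2)^2 = 1/2.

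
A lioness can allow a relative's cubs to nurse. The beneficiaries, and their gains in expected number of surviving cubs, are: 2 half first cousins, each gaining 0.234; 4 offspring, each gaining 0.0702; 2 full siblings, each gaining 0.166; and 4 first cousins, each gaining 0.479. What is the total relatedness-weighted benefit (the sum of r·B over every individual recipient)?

0.57515

r to a half first cousin = 1/16 (half first cousins share one grandparent — one path of length 4: r = (1/2)^4 = 1/16).
r to an offspring = 0.5 (one parent–offspring link: r = (1/2)^1 = 1/2).
r to a full sibling = 1/2 (full sibs share both parents — two paths of length 2: r = 2·(1/2)^2 = 1/2).
r to a first cousin = 0.125 (first cousins share one grandparent pair — two paths of length 4: r = 2·(1/2)^4 = 1/8).
Summing one r·B term per recipient: 2·0.0625·0.234 + 4·0.5·0.0702 + 2·0.5·0.166 + 4·0.125·0.479 = 0.57515.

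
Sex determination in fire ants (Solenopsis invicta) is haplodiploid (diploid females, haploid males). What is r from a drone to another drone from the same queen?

0.5

Haploid brothers each carry a random half of the queen's diploid genome, so on average they share half: r = 1/2.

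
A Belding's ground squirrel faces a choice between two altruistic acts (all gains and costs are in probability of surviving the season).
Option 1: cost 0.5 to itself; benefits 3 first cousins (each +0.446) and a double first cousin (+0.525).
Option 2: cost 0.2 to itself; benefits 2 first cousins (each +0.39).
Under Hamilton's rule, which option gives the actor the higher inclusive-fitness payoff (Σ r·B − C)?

Option 2

Option 1: r to a first cousin = 0.125.
Option 1: r to a double first cousin = 0.25.
Option 1: Σ r·B − C = (3·0.125·0.446 + 1·0.25·0.525) − 0.5 = -0.2015.
Option 2: r to a first cousin = 0.125.
Option 2: Σ r·B − C = (2·0.125·0.39) − 0.2 = -0.1025.
Option 2 has the higher net inclusive-fitness payoff.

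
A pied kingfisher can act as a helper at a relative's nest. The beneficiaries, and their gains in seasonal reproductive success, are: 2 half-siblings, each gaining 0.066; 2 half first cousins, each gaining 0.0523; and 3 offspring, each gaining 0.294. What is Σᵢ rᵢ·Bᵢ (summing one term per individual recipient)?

0.4805375

r to a half-sibling = 1/4 (half-sibs share one parent — one path of length 2: r = (1/2)^2 = 1/4).
r to a half first cousin = 0.0625 (half first cousins share one grandparent — one path of length 4: r = (1/2)^4 = 1/16).
r to an offspring = 0.5 (one parent–offspring link: r = (1/2)^1 = 1/2).
Summing one r·B term per recipient: 2·0.25·0.066 + 2·0.0625·0.0523 + 3·0.5·0.294 = 0.4805375.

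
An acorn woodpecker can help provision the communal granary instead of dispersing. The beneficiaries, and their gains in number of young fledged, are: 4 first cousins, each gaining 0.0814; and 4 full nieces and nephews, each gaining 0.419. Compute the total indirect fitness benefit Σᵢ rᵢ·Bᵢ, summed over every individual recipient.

r to a first cousin = 1/8 (first cousins share one grandparent pair — two paths of length 4: r = 2·(1/2)^4 = 1/8).
r to a full niece or nephew = 0.25 (full aunt/uncle↔niece/nephew: two paths of length 3 through the shared grandparent pair: r = 2·(1/2)^3 = 1/4).
Summing one r·B term per recipient: 4·0.125·0.0814 + 4·0.25·0.419 = 0.4597.

0.4597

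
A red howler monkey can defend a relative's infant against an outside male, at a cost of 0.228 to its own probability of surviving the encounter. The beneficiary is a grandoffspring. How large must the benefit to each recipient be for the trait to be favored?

0.912

r to a grandoffspring = 1/4 (two parent–offspring links: r = (1/2)^2 = 1/4).
Hamilton's rule with n recipients of equal r: n·r·B > C, so B > C/(n·r) = 0.228/(1·0.25) = 0.912.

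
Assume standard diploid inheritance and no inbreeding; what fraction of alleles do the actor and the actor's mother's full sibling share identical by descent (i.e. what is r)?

Each parent–offspring link contributes a factor of 1/2, and independent paths through distinct common ancestors add.
Full aunt/uncle↔niece/nephew: two paths of length 3 through the shared grandparent pair: r = 2·(1/2)^3 = 1/4.

0.25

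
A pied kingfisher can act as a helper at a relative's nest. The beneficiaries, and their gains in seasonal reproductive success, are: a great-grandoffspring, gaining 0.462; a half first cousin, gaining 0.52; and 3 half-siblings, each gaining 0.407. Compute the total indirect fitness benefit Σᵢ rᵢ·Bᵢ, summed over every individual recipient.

r to a great-grandoffspring = 0.125 (three parent–offspring links: r = (1/2)^3 = 1/8).
r to a half first cousin = 0.0625 (half first cousins share one grandparent — one path of length 4: r = (1/2)^4 = 1/16).
r to a half-sibling = 0.25 (half-sibs share one parent — one path of length 2: r = (1/2)^2 = 1/4).
Summing one r·B term per recipient: 1·0.125·0.462 + 1·0.0625·0.52 + 3·0.25·0.407 = 0.3955.

0.3955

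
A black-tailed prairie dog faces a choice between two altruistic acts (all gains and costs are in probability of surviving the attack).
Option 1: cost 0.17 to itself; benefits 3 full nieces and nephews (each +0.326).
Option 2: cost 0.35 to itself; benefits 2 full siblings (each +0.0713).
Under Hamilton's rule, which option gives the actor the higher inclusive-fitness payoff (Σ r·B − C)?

Option 1: r to a full niece or nephew = 0.25.
Option 1: Σ r·B − C = (3·0.25·0.326) − 0.17 = 0.0745.
Option 2: r to a full sibling = 0.5.
Option 2: Σ r·B − C = (2·0.5·0.0713) − 0.35 = -0.2787.
Option 1 has the higher net inclusive-fitness payoff.

Option 1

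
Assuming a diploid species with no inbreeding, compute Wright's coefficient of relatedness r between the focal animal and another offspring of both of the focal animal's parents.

Each parent–offspring link contributes a factor of 1/2, and independent paths through distinct common ancestors add.
Full sibs share both parents — two paths of length 2: r = 2·(1/2)^2 = 1/2.

0.5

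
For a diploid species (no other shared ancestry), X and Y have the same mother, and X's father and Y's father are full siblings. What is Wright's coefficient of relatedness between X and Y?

0.375

Relatedness sums over independent paths through distinct common ancestors.
X and Y are related in two ways: half-sibs through their shared mother (r = 1/4) and first cousins through their fathers (r = 1/8).
r = 1/4 + 1/8 = 0.375.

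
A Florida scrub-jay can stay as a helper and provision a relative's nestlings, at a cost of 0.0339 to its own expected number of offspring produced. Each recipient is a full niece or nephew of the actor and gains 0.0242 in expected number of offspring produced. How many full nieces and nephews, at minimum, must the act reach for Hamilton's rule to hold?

6

r to a full niece or nephew = 0.25 (full aunt/uncle↔niece/nephew: two paths of length 3 through the shared grandparent pair: r = 2·(1/2)^3 = 1/4).
Hamilton's rule: n·r·B > C  ⇒  n > C/(r·B) = 0.0339/(0.25·0.0242) = 5.603.
The smallest integer exceeding 5.603 is 6.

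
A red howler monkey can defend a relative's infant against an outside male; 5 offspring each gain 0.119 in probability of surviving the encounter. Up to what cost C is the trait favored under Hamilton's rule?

r to an offspring = 1/2 (one parent–offspring link: r = (1/2)^1 = 1/2).
Hamilton's rule: n·r·B > C, so the trait is favored while C < n·r·B = 5·0.5·0.119 = 0.2975.

0.2975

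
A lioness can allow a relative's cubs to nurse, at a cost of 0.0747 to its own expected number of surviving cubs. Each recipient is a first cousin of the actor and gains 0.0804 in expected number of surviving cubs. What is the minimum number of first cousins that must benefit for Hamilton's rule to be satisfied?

r to a first cousin = 0.125 (first cousins share one grandparent pair — two paths of length 4: r = 2·(1/2)^4 = 1/8).
Hamilton's rule: n·r·B > C  ⇒  n > C/(r·B) = 0.0747/(0.125·0.0804) = 7.433.
The smallest integer exceeding 7.433 is 8.

8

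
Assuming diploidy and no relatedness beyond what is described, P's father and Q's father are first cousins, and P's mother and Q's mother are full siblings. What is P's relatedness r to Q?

0.15625

Wright's path rule: contributions from independent ancestry routes add.
P and Q are related in two ways: second cousins through their fathers (r = 1/32) and first cousins through their mothers (r = 1/8).
r = 1/32 + 1/8 = 5/32 = 0.15625.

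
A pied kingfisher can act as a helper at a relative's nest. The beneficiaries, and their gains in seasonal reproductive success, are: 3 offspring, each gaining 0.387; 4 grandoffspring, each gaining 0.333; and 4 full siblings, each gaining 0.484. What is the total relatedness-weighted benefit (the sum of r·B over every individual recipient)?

1.8815

r to an offspring = 0.5 (one parent–offspring link: r = (1/2)^1 = 1/2).
r to a grandoffspring = 0.25 (two parent–offspring links: r = (1/2)^2 = 1/4).
r to a full sibling = 0.5 (full sibs share both parents — two paths of length 2: r = 2·(1/2)^2 = 1/2).
Summing one r·B term per recipient: 3·0.5·0.387 + 4·0.25·0.333 + 4·0.5·0.484 = 1.8815.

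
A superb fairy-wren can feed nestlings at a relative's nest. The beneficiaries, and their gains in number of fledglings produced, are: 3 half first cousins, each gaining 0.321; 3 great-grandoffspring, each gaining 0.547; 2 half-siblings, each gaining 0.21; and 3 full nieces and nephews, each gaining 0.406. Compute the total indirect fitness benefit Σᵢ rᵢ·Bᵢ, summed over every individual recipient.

0.6748125

r to a half first cousin = 0.0625 (half first cousins share one grandparent — one path of length 4: r = (1/2)^4 = 1/16).
r to a great-grandoffspring = 0.125 (three parent–offspring links: r = (1/2)^3 = 1/8).
r to a half-sibling = 0.25 (half-sibs share one parent — one path of length 2: r = (1/2)^2 = 1/4).
r to a full niece or nephew = 1/4 (full aunt/uncle↔niece/nephew: two paths of length 3 through the shared grandparent pair: r = 2·(1/2)^3 = 1/4).
Summing one r·B term per recipient: 3·0.0625·0.321 + 3·0.125·0.547 + 2·0.25·0.21 + 3·0.25·0.406 = 0.6748125.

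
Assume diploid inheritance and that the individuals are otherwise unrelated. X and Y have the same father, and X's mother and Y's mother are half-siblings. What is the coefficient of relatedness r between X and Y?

With two independent routes of shared ancestry, r is the sum of the two contributions.
X and Y are related in two ways: half-sibs through their shared father (r = 1/4) and half first cousins through their mothers (r = 1/16).
r = 1/4 + 1/16 = 5/16 = 0.3125.

0.3125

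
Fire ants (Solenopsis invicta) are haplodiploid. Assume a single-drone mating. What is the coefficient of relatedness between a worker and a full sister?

Haplodiploid full sisters inherit their father's entire haploid genome identically (contributing 1/2) and on average half of their mother's contribution (1/2 · 1/2 = 1/4); r = 1/2 + 1/4 = 3/4.

0.75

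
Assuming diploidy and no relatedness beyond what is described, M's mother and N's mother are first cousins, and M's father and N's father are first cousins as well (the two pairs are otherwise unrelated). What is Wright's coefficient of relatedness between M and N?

0.0625

Independent pedigree routes through distinct common ancestors add.
M and N are related in two ways: second cousins through their mothers (r = 1/32) and second cousins through their fathers (r = 1/32).
r = 1/32 + 1/32 = 1/16 = 0.0625.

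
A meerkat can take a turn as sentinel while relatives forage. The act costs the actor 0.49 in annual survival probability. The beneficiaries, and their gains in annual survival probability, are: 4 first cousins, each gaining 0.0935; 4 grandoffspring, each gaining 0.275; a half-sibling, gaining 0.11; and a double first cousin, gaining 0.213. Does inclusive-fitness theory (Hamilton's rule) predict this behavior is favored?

Hamilton's rule: the trait is favored when the sum of r·B over every recipient exceeds the actor's cost C.
r to a first cousin = 1/8 (first cousins share one grandparent pair — two paths of length 4: r = 2·(1/2)^4 = 1/8).
r to a grandoffspring = 1/4 (two parent–offspring links: r = (1/2)^2 = 1/4).
r to a half-sibling = 0.25 (half-sibs share one parent — one path of length 2: r = (1/2)^2 = 1/4).
r to a double first cousin = 0.25 (double first cousins share both grandparent pairs — four paths of length 4: r = 4·(1/2)^4 = 1/4).
Summing one r·B term per recipient: 4·0.125·0.0935 + 4·0.25·0.275 + 1·0.25·0.11 + 1·0.25·0.213 = 0.4025.
0.4025 < 0.49: the indirect benefit is less than the cost.

No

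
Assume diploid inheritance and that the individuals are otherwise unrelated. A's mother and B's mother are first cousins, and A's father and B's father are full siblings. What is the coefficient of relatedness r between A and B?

With two independent routes of shared ancestry, r is the sum of the two contributions.
A and B are related in two ways: second cousins through their mothers (r = 1/32) and first cousins through their fathers (r = 1/8).
r = 1/32 + 1/8 = 0.15625.

0.15625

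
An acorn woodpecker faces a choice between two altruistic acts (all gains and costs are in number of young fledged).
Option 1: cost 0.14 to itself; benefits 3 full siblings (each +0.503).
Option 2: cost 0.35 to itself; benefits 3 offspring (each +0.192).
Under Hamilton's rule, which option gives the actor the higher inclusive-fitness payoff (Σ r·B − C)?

Option 1: r to a full sibling = 0.5.
Option 1: Σ r·B − C = (3·0.5·0.503) − 0.14 = 0.6145.
Option 2: r to an offspring = 0.5.
Option 2: Σ r·B − C = (3·0.5·0.192) − 0.35 = -0.062.
Option 1 has the higher net inclusive-fitness payoff.

Option 1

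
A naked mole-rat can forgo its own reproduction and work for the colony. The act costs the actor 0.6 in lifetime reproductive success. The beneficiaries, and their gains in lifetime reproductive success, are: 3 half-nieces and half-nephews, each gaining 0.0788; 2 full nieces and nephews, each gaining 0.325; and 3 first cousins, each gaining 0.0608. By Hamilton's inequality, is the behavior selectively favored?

Hamilton's rule: the trait is favored when the sum of r·B over every recipient exceeds the actor's cost C.
r to a half-niece or half-nephew = 1/8 (half-aunt/uncle↔niece/nephew: one path of length 3: r = (1/2)^3 = 1/8).
r to a full niece or nephew = 0.25 (full aunt/uncle↔niece/nephew: two paths of length 3 through the shared grandparent pair: r = 2·(1/2)^3 = 1/4).
r to a first cousin = 0.125 (first cousins share one grandparent pair — two paths of length 4: r = 2·(1/2)^4 = 1/8).
Summing one r·B term per recipient: 3·0.125·0.0788 + 2·0.25·0.325 + 3·0.125·0.0608 = 0.21485.
0.21485 < 0.6: the indirect benefit is less than the cost.

No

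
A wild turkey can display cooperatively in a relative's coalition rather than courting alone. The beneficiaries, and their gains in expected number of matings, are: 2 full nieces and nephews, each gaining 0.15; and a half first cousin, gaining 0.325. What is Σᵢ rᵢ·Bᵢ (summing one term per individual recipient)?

0.0953125

r to a full niece or nephew = 1/4 (full aunt/uncle↔niece/nephew: two paths of length 3 through the shared grandparent pair: r = 2·(1/2)^3 = 1/4).
r to a half first cousin = 1/16 (half first cousins share one grandparent — one path of length 4: r = (1/2)^4 = 1/16).
Summing one r·B term per recipient: 2·0.25·0.15 + 1·0.0625·0.325 = 0.0953125.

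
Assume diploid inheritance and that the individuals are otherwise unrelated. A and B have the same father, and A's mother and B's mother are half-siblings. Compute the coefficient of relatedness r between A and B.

With two independent routes of shared ancestry, r is the sum of the two contributions.
A and B are related in two ways: half-sibs through their shared father (r = 1/4) and half first cousins through their mothers (r = 1/16).
r = 1/4 + 1/16 = 5/16 = 0.3125.

0.3125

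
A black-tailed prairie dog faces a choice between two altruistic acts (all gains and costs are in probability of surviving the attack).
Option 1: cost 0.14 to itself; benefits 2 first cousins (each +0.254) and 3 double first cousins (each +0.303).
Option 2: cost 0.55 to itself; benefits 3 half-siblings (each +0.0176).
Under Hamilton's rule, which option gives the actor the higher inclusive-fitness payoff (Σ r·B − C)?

Option 1: r to a first cousin = 0.125.
Option 1: r to a double first cousin = 0.25.
Option 1: Σ r·B − C = (2·0.125·0.254 + 3·0.25·0.303) − 0.14 = 0.15075.
Option 2: r to a half-sibling = 0.25.
Option 2: Σ r·B − C = (3·0.25·0.0176) − 0.55 = -0.5368.
Option 1 has the higher net inclusive-fitness payoff.

Option 1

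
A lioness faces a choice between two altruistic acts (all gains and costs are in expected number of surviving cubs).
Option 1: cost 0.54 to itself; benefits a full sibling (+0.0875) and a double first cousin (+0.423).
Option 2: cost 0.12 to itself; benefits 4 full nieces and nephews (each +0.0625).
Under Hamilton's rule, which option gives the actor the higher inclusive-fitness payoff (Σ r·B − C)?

Option 2

Option 1: r to a full sibling = 0.5.
Option 1: r to a double first cousin = 0.25.
Option 1: Σ r·B − C = (1·0.5·0.0875 + 1·0.25·0.423) − 0.54 = -0.3905.
Option 2: r to a full niece or nephew = 0.25.
Option 2: Σ r·B − C = (4·0.25·0.0625) − 0.12 = -0.0575.
Option 2 has the higher net inclusive-fitness payoff.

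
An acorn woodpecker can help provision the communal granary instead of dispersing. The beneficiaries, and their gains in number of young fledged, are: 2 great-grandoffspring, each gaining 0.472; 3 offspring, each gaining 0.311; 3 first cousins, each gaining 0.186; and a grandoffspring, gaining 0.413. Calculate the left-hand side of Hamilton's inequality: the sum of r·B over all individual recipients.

0.7575

r to a great-grandoffspring = 0.125 (three parent–offspring links: r = (1/2)^3 = 1/8).
r to an offspring = 1/2 (one parent–offspring link: r = (1/2)^1 = 1/2).
r to a first cousin = 1/8 (first cousins share one grandparent pair — two paths of length 4: r = 2·(1/2)^4 = 1/8).
r to a grandoffspring = 1/4 (two parent–offspring links: r = (1/2)^2 = 1/4).
Summing one r·B term per recipient: 2·0.125·0.472 + 3·0.5·0.311 + 3·0.125·0.186 + 1·0.25·0.413 = 0.7575.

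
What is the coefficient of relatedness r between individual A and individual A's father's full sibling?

0.25

Each parent–offspring link contributes a factor of 1/2, and independent paths through distinct common ancestors add.
Full aunt/uncle↔niece/nephew: two paths of length 3 through the shared grandparent pair: r = 2·(1/2)^3 = 1/4.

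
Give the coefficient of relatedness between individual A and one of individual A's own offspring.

Each parent–offspring link contributes a factor of 1/2, and independent paths through distinct common ancestors add.
One parent–offspring link: r = (1/2)^1 = 1/2.

0.5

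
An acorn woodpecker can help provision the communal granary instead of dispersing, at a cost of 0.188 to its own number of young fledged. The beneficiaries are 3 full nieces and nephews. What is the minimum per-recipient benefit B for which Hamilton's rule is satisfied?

0.2507

r to a full niece or nephew = 0.25 (full aunt/uncle↔niece/nephew: two paths of length 3 through the shared grandparent pair: r = 2·(1/2)^3 = 1/4).
Hamilton's rule with n recipients of equal r: n·r·B > C, so B > C/(n·r) = 0.188/(3·0.25) = 0.2507.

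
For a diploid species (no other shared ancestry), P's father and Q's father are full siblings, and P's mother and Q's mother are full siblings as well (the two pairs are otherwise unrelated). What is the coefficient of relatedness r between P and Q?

Wright's path rule: contributions from independent ancestry routes add.
P and Q are related in two ways: first cousins through their fathers (r = 1/8) and first cousins through their mothers (r = 1/8) — i.e. double first cousins.
r = 1/8 + 1/8 = 1/4 = 0.25.

0.25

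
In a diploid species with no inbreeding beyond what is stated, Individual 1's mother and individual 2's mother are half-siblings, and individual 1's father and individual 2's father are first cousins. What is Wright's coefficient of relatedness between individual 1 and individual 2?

0.09375

With two independent routes of shared ancestry, r is the sum of the two contributions.
Individual 1 and individual 2 are related in two ways: half first cousins through their mothers (r = 1/16) and second cousins through their fathers (r = 1/32).
r = 1/16 + 1/32 = 0.09375.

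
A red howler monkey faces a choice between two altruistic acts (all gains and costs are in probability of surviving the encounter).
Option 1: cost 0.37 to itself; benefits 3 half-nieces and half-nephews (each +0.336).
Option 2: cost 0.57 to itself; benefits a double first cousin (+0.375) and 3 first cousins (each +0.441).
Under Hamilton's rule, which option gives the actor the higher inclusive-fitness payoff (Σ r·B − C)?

Option 1

Option 1: r to a half-niece or half-nephew = 0.125.
Option 1: Σ r·B − C = (3·0.125·0.336) − 0.37 = -0.244.
Option 2: r to a double first cousin = 0.25.
Option 2: r to a first cousin = 0.125.
Option 2: Σ r·B − C = (1·0.25·0.375 + 3·0.125·0.441) − 0.57 = -0.310875.
Option 1 has the higher net inclusive-fitness payoff.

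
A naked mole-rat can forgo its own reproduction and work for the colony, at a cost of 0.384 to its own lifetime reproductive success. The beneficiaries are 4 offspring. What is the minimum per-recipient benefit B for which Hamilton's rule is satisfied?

0.192

r to an offspring = 1/2 (one parent–offspring link: r = (1/2)^1 = 1/2).
Hamilton's rule with n recipients of equal r: n·r·B > C, so B > C/(n·r) = 0.384/(4·0.5) = 0.192.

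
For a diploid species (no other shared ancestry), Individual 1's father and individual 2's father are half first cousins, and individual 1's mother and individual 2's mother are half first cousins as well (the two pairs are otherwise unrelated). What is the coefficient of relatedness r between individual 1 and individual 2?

Wright's path rule: contributions from independent ancestry routes add.
Individual 1 and individual 2 are related in two ways: half second cousins through their fathers (r = 1/64) and half second cousins through their mothers (r = 1/64).
r = 1/64 + 1/64 = 0.03125.

0.03125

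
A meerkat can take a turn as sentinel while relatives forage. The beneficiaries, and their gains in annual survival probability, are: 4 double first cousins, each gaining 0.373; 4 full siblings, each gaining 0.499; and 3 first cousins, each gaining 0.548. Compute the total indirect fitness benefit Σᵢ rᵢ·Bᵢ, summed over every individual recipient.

1.5765

r to a double first cousin = 0.25 (double first cousins share both grandparent pairs — four paths of length 4: r = 4·(1/2)^4 = 1/4).
r to a full sibling = 0.5 (full sibs share both parents — two paths of length 2: r = 2·(1/2)^2 = 1/2).
r to a first cousin = 1/8 (first cousins share one grandparent pair — two paths of length 4: r = 2·(1/2)^4 = 1/8).
Summing one r·B term per recipient: 4·0.25·0.373 + 4·0.5·0.499 + 3·0.125·0.548 = 1.5765.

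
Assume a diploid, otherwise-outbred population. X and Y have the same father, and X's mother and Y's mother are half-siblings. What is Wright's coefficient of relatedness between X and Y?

0.3125

With two independent routes of shared ancestry, r is the sum of the two contributions.
X and Y are related in two ways: half-sibs through their shared father (r = 1/4) and half first cousins through their mothers (r = 1/16).
r = 1/4 + 1/16 = 5/16 = 0.3125.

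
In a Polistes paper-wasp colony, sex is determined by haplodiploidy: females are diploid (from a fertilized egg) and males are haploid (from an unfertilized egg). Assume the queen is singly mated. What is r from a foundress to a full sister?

0.75

Haplodiploid full sisters inherit their father's entire haploid genome identically (contributing 1/2) and on average half of their mother's contribution (1/2 · 1/2 = 1/4); r = 1/2 + 1/4 = 3/4.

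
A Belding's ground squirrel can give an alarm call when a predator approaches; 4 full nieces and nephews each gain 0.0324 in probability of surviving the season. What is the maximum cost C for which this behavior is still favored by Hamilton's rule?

r to a full niece or nephew = 1/4 (full aunt/uncle↔niece/nephew: two paths of length 3 through the shared grandparent pair: r = 2·(1/2)^3 = 1/4).
Hamilton's rule: n·r·B > C, so the trait is favored while C < n·r·B = 4·0.25·0.0324 = 0.0324.

0.0324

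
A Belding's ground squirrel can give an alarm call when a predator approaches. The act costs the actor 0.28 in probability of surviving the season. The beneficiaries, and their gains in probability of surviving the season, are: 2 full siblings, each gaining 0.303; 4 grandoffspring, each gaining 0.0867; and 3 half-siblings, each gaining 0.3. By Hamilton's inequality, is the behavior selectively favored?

Hamilton's rule: the trait is favored when the sum of r·B over every recipient exceeds the actor's cost C.
r to a full sibling = 1/2 (full sibs share both parents — two paths of length 2: r = 2·(1/2)^2 = 1/2).
r to a grandoffspring = 0.25 (two parent–offspring links: r = (1/2)^2 = 1/4).
r to a half-sibling = 0.25 (half-sibs share one parent — one path of length 2: r = (1/2)^2 = 1/4).
Summing one r·B term per recipient: 2·0.5·0.303 + 4·0.25·0.0867 + 3·0.25·0.3 = 0.6147.
0.6147 > 0.28: the indirect benefit exceeds the cost.

Yes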